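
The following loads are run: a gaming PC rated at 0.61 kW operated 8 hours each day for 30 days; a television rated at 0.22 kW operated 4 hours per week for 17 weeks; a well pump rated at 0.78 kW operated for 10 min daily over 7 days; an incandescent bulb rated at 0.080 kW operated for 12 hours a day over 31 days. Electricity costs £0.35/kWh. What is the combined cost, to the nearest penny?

£67.21

gaming PC: Runtime = 8 h/day × 30 days = 240 h
gaming PC: 0.61 kW × 240 h = 146.4 kWh
television: Runtime = 4 h/week × 17 weeks = 68 h
television: 0.22 kW × 68 h = 14.96 kWh
well pump: Runtime = 10 min × 7 = 70 min = 1.166666… h
well pump: 0.78 kW × 1.166666… h = 0.91 kWh
incandescent bulb: Runtime = 12 h/day × 31 days = 372 h
incandescent bulb: 0.08 kW × 372 h = 29.76 kWh
Total energy = 192.03 kWh
Cost = 192.03 × £0.35 = £67.21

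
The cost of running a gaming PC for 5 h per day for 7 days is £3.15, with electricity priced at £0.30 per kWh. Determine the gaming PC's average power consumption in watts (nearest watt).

300 W

Energy = £3.15 ÷ £0.30/kWh = 10.5 kWh
Runtime = 5 h/day × 7 days = 35 h
Power = 10.5 kWh ÷ 35 h = 0.3 kW = 300 W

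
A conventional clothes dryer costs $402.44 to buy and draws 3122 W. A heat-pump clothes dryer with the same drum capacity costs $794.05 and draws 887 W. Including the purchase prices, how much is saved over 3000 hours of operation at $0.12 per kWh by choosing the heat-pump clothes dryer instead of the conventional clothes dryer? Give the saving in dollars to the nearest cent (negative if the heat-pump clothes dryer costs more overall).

$412.99

conventional clothes dryer: $402.44 + (3122/1000) kW × 3000 h × $0.12 = $402.44 + $1123.92 = $1526.36
heat-pump clothes dryer: $794.05 + (887/1000) kW × 3000 h × $0.12 = $794.05 + $319.32 = $1113.37
Saving = $1526.36 − $1113.37 = $412.99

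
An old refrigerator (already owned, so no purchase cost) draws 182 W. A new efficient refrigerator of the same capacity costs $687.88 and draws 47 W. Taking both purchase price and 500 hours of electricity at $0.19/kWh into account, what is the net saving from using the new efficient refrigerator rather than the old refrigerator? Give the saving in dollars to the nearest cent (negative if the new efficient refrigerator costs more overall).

-$675.06

old refrigerator: $0.00 + (182/1000) kW × 500 h × $0.19 = $0.00 + $17.29 = $17.29
new efficient refrigerator: $687.88 + (47/1000) kW × 500 h × $0.19 = $687.88 + $4.465 = $692.345
Saving = $17.29 − $692.345 = −$675.055 → -$675.06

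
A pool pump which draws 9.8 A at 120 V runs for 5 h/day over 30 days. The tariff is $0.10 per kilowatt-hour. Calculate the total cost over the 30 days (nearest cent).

$17.64

Power = 9.8 A × 120 V = 1176 W = 1.176 kW
Runtime = 5 h/day × 30 days = 150 h
Energy = 1.176 kW × 150 h = 176.4 kWh
Cost = 176.4 kWh × $0.10/kWh = $17.64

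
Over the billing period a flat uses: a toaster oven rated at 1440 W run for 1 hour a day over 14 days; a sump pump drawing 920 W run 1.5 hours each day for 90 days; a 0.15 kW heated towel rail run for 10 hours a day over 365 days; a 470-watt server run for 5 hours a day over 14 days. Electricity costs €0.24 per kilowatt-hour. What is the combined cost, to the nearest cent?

toaster oven: Runtime = 1 h/day × 14 days = 14 h
toaster oven: 1.44 kW × 14 h = 20.16 kWh
sump pump: Runtime = 1.5 h/day × 90 days = 135 h
sump pump: 0.92 kW × 135 h = 124.2 kWh
heated towel rail: Runtime = 10 h/day × 365 days = 3650 h
heated towel rail: 0.15 kW × 3650 h = 547.5 kWh
server: Runtime = 5 h/day × 14 days = 70 h
server: 0.47 kW × 70 h = 32.9 kWh
Total energy = 724.76 kWh
Cost = 724.76 × €0.24 = €173.94

€173.94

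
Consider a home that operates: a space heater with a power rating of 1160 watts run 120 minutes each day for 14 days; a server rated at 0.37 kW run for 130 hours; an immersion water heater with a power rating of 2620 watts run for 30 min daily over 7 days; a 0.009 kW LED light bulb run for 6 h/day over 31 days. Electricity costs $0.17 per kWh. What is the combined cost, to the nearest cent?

$15.54

space heater: Runtime = 120 min × 14 = 1680 min = 28 h
space heater: 1.16 kW × 28 h = 32.48 kWh
server: 0.37 kW × 130 h = 48.1 kWh
immersion water heater: Runtime = 30 min × 7 = 210 min = 3.5 h
immersion water heater: 2.62 kW × 3.5 h = 9.17 kWh
LED light bulb: Runtime = 6 h/day × 31 days = 186 h
LED light bulb: 0.009 kW × 186 h = 1.674 kWh
Total energy = 91.424 kWh
Cost = 91.424 × $0.17 = $15.54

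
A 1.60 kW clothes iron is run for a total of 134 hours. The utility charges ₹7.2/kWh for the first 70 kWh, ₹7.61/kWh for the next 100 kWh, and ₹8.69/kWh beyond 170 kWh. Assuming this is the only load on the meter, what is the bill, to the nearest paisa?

₹1650.84

Energy = 1.6 kW × 134 h = 214.4 kWh
Tier 1 (0–70 kWh): 70 × ₹7.2 = ₹504
Tier 2 (70–170 kWh): 100 × ₹7.61 = ₹761
Above 170 kWh: 44.4 × ₹8.69 = ₹385.836
Bill = ₹1650.84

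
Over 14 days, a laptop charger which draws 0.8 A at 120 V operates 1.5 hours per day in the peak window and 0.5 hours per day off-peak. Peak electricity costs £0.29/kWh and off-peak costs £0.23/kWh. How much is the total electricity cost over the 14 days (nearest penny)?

£0.74

Power = 0.8 A × 120 V = 96 W = 0.096 kW
Peak energy = 0.096 kW × 1.5 h × 14 = 2.016 kWh
Off-peak energy = 0.096 kW × 0.5 h × 14 = 0.672 kWh
Cost = 2.016 × £0.29 + 0.672 × £0.23 = £0.58464 + £0.15456 = £0.74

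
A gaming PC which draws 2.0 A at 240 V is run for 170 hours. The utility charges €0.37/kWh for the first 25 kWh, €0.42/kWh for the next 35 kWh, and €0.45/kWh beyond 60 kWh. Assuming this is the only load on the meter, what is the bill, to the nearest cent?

€33.67

Power = 2.0 A × 240 V = 480 W = 0.48 kW
Energy = 0.48 kW × 170 h = 81.6 kWh
Tier 1 (0–25 kWh): 25 × €0.37 = €9.25
Tier 2 (25–60 kWh): 35 × €0.42 = €14.7
Above 60 kWh: 21.6 × €0.45 = €9.72
Bill = €33.67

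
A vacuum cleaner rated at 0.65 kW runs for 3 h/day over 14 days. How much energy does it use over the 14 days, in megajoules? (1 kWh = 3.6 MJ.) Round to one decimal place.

Runtime = 3 h/day × 14 days = 42 h
Energy = 0.65 kW × 42 h = 27.3 kWh
= 27.3 × 3.6 MJ = 98.3 MJ

98.3 MJ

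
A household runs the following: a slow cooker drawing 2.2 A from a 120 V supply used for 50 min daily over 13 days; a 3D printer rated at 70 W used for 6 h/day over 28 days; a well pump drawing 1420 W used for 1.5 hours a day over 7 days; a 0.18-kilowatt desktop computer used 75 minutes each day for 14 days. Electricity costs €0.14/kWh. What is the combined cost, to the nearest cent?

€4.58

slow cooker: Power = 2.2 A × 120 V = 264 W = 0.264 kW
slow cooker: Runtime = 50 min × 13 = 650 min = 10.833333… h
slow cooker: 0.264 kW × 10.833333… h = 2.86 kWh
3D printer: Runtime = 6 h/day × 28 days = 168 h
3D printer: 0.07 kW × 168 h = 11.76 kWh
well pump: Runtime = 1.5 h/day × 7 days = 10.5 h
well pump: 1.42 kW × 10.5 h = 14.91 kWh
desktop computer: Runtime = 75 min × 14 = 1050 min = 17.5 h
desktop computer: 0.18 kW × 17.5 h = 3.15 kWh
Total energy = 32.68 kWh
Cost = 32.68 × €0.14 = €4.58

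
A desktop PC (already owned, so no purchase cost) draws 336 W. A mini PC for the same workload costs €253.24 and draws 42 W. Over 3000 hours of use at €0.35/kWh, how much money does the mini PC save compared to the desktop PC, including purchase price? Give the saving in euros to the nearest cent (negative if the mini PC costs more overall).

€55.46

desktop PC: €0.00 + (336/1000) kW × 3000 h × €0.35 = €0.00 + €352.8 = €352.8
mini PC: €253.24 + (42/1000) kW × 3000 h × €0.35 = €253.24 + €44.1 = €297.34
Saving = €352.8 − €297.34 = €55.46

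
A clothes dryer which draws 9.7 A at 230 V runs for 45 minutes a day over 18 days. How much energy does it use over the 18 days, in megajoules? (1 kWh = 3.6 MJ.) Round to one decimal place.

Power = 9.7 A × 230 V = 2231 W = 2.231 kW
Runtime = 45 min × 18 = 810 min = 13.5 h
Energy = 2.231 kW × 13.5 h = 30.1185 kWh
= 30.1185 × 3.6 MJ = 108.4 MJ

108.4 MJ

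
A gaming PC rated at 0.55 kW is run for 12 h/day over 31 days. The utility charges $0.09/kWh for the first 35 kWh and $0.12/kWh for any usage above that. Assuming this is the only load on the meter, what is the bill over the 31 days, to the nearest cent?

Runtime = 12 h/day × 31 days = 372 h
Energy = 0.55 kW × 372 h = 204.6 kWh
Tier 1 (0–35 kWh): 35 × $0.09 = $3.15
Above 35 kWh: 169.6 × $0.12 = $20.352
Bill = $23.50

$23.50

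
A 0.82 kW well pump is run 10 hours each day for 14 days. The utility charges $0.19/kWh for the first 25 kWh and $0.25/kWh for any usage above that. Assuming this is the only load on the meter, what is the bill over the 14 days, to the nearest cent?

$27.20

Runtime = 10 h/day × 14 days = 140 h
Energy = 0.82 kW × 140 h = 114.8 kWh
Tier 1 (0–25 kWh): 25 × $0.19 = $4.75
Above 25 kWh: 89.8 × $0.25 = $22.45
Bill = $27.20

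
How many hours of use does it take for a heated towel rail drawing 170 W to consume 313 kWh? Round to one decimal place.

Hours = 313 kWh ÷ 0.17 kW = 1841.2 h

1841.2 h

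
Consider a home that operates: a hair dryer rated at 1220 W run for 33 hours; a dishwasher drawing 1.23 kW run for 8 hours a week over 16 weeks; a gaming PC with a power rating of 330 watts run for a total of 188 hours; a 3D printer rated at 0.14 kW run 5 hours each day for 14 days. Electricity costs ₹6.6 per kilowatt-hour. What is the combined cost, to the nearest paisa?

hair dryer: 1.22 kW × 33 h = 40.26 kWh
dishwasher: Runtime = 8 h/week × 16 weeks = 128 h
dishwasher: 1.23 kW × 128 h = 157.44 kWh
gaming PC: 0.33 kW × 188 h = 62.04 kWh
3D printer: Runtime = 5 h/day × 14 days = 70 h
3D printer: 0.14 kW × 70 h = 9.8 kWh
Total energy = 269.54 kWh
Cost = 269.54 × ₹6.6 = ₹1778.96

₹1778.96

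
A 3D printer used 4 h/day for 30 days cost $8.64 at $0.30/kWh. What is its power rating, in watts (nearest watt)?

240 W

Energy = $8.64 ÷ $0.30/kWh = 28.8 kWh
Runtime = 4 h/day × 30 days = 120 h
Power = 28.8 kWh ÷ 120 h = 0.24 kW = 240 W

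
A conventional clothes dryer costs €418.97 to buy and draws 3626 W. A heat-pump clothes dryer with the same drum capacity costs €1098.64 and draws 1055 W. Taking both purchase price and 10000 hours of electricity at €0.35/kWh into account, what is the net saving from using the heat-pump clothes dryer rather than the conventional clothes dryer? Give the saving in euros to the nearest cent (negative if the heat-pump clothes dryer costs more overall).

€8318.83

conventional clothes dryer: €418.97 + (3626/1000) kW × 10000 h × €0.35 = €418.97 + €12691 = €13109.97
heat-pump clothes dryer: €1098.64 + (1055/1000) kW × 10000 h × €0.35 = €1098.64 + €3692.5 = €4791.14
Saving = €13109.97 − €4791.14 = €8318.83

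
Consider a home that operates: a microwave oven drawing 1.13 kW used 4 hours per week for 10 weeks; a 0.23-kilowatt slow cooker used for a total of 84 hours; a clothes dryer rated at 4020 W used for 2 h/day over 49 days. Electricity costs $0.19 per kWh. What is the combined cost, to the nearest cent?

$87.11

microwave oven: Runtime = 4 h/week × 10 weeks = 40 h
microwave oven: 1.13 kW × 40 h = 45.2 kWh
slow cooker: 0.23 kW × 84 h = 19.32 kWh
clothes dryer: Runtime = 2 h/day × 49 days = 98 h
clothes dryer: 4.02 kW × 98 h = 393.96 kWh
Total energy = 458.48 kWh
Cost = 458.48 × $0.19 = $87.11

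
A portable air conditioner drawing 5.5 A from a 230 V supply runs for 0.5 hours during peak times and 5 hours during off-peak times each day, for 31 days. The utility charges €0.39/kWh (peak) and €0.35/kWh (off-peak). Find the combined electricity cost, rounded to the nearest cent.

€76.27

Power = 5.5 A × 230 V = 1265 W = 1.265 kW
Peak energy = 1.265 kW × 0.5 h × 31 = 19.6075 kWh
Off-peak energy = 1.265 kW × 5 h × 31 = 196.075 kWh
Cost = 19.6075 × €0.39 + 196.075 × €0.35 = €7.646925 + €68.62625 = €76.27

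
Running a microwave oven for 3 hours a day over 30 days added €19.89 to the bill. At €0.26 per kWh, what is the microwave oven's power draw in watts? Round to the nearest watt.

Energy = €19.89 ÷ €0.26/kWh = 76.5 kWh
Runtime = 3 h/day × 30 days = 90 h
Power = 76.5 kWh ÷ 90 h = 0.85 kW = 850 W

850 W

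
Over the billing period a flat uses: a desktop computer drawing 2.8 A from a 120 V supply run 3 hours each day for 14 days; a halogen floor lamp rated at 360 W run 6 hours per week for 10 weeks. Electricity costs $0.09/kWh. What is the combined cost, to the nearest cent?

desktop computer: Power = 2.8 A × 120 V = 336 W = 0.336 kW
desktop computer: Runtime = 3 h/day × 14 days = 42 h
desktop computer: 0.336 kW × 42 h = 14.112 kWh
halogen floor lamp: Runtime = 6 h/week × 10 weeks = 60 h
halogen floor lamp: 0.36 kW × 60 h = 21.6 kWh
Total energy = 35.712 kWh
Cost = 35.712 × $0.09 = $3.21

$3.21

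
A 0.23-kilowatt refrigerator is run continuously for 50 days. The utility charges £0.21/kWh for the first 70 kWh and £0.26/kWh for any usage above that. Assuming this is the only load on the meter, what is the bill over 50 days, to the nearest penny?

£68.26

Runtime = 24 h × 50 = 1200 h
Energy = 0.23 kW × 1200 h = 276 kWh
Tier 1 (0–70 kWh): 70 × £0.21 = £14.7
Above 70 kWh: 206 × £0.26 = £53.56
Bill = £68.26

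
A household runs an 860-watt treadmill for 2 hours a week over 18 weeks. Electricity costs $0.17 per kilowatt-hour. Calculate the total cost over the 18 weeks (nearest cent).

Runtime = 2 h/week × 18 weeks = 36 h
Energy = 0.86 kW × 36 h = 30.96 kWh
Cost = 30.96 kWh × $0.17/kWh = $5.26

$5.26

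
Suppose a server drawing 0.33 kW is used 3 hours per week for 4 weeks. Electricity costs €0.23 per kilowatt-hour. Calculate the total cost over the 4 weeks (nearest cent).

€0.91

Runtime = 3 h/week × 4 weeks = 12 h
Energy = 0.33 kW × 12 h = 3.96 kWh
Cost = 3.96 kWh × €0.23/kWh = €0.91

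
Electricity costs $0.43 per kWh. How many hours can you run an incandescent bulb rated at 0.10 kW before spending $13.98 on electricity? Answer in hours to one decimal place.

325.1 h

Energy available = $13.98 ÷ $0.43/kWh = 32.5116 kWh
Hours = 32.5116 kWh ÷ 0.1 kW = 325.1 h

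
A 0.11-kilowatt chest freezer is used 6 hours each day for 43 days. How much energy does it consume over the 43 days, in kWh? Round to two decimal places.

28.38 kWh

Runtime = 6 h/day × 43 days = 258 h
Energy = 0.11 kW × 258 h = 28.38 kWh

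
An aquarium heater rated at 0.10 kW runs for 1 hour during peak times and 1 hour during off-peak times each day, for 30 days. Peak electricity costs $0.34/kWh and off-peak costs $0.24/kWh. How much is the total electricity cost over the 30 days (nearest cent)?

Peak energy = 0.1 kW × 1 h × 30 = 3 kWh
Off-peak energy = 0.1 kW × 1 h × 30 = 3 kWh
Cost = 3 × $0.34 + 3 × $0.24 = $1.02 + $0.72 = $1.74

$1.74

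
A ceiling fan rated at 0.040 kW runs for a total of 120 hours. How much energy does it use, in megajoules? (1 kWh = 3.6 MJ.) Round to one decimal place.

17.3 MJ

Energy = 0.04 kW × 120 h = 4.8 kWh
= 4.8 × 3.6 MJ = 17.3 MJ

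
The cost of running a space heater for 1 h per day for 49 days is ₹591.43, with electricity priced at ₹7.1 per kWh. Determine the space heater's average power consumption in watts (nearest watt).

Energy = ₹591.43 ÷ ₹7.1/kWh = 83.3 kWh
Runtime = 1 h/day × 49 days = 49 h
Power = 83.3 kWh ÷ 49 h = 1.7 kW = 1700 W

1700 W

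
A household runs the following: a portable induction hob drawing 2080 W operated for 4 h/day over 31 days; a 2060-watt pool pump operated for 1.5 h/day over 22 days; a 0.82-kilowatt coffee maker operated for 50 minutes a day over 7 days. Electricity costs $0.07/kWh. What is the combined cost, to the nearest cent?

portable induction hob: Runtime = 4 h/day × 31 days = 124 h
portable induction hob: 2.08 kW × 124 h = 257.92 kWh
pool pump: Runtime = 1.5 h/day × 22 days = 33 h
pool pump: 2.06 kW × 33 h = 67.98 kWh
coffee maker: Runtime = 50 min × 7 = 350 min = 5.833333… h
coffee maker: 0.82 kW × 5.833333… h = 4.783333… kWh
Total energy = 330.683333… kWh
Cost = 330.683333… × $0.07 = $23.15

$23.15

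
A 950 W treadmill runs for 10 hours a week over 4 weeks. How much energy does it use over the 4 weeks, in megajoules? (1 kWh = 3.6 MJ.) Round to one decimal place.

Runtime = 10 h/week × 4 weeks = 40 h
Energy = 0.95 kW × 40 h = 38 kWh
= 38 × 3.6 MJ = 136.8 MJ

136.8 MJ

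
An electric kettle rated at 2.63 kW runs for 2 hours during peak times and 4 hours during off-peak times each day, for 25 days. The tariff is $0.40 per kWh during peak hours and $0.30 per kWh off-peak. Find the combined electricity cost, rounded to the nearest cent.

Peak energy = 2.63 kW × 2 h × 25 = 131.5 kWh
Off-peak energy = 2.63 kW × 4 h × 25 = 263 kWh
Cost = 131.5 × $0.40 + 263 × $0.30 = $52.6 + $78.9 = $131.50

$131.50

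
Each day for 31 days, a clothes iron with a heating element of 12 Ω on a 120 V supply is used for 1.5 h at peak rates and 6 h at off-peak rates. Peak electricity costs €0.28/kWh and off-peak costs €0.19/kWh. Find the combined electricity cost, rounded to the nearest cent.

Power = V²/R = 120²/12 = 1200 W = 1.2 kW
Peak energy = 1.2 kW × 1.5 h × 31 = 55.8 kWh
Off-peak energy = 1.2 kW × 6 h × 31 = 223.2 kWh
Cost = 55.8 × €0.28 + 223.2 × €0.19 = €15.624 + €42.408 = €58.03

€58.03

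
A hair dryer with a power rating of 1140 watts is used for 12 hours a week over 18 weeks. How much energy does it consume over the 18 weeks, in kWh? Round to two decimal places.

Runtime = 12 h/week × 18 weeks = 216 h
Energy = 1.14 kW × 216 h = 246.24 kWh

246.24 kWh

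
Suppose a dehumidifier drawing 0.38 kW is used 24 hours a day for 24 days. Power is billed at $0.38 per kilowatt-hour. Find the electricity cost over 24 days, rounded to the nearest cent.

$83.17

Runtime = 24 h × 24 = 576 h
Energy = 0.38 kW × 576 h = 218.88 kWh
Cost = 218.88 kWh × $0.38/kWh = $83.17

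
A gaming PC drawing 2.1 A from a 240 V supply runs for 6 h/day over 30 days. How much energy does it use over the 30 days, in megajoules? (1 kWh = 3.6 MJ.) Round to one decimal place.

Power = 2.1 A × 240 V = 504 W = 0.504 kW
Runtime = 6 h/day × 30 days = 180 h
Energy = 0.504 kW × 180 h = 90.72 kWh
= 90.72 × 3.6 MJ = 326.6 MJ

326.6 MJ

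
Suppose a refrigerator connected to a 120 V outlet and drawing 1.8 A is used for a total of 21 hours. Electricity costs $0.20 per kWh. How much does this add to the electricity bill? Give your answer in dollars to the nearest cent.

$0.91

Power = 1.8 A × 120 V = 216 W = 0.216 kW
Energy = 0.216 kW × 21 h = 4.536 kWh
Cost = 4.536 kWh × $0.20/kWh = $0.91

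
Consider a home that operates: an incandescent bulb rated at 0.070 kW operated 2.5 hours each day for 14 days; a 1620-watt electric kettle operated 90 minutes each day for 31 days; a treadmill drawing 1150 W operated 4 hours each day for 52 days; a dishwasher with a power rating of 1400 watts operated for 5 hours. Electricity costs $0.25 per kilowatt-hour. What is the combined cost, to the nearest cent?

incandescent bulb: Runtime = 2.5 h/day × 14 days = 35 h
incandescent bulb: 0.07 kW × 35 h = 2.45 kWh
electric kettle: Runtime = 90 min × 31 = 2790 min = 46.5 h
electric kettle: 1.62 kW × 46.5 h = 75.33 kWh
treadmill: Runtime = 4 h/day × 52 days = 208 h
treadmill: 1.15 kW × 208 h = 239.2 kWh
dishwasher: 1.4 kW × 5 h = 7 kWh
Total energy = 323.98 kWh
Cost = 323.98 × $0.25 = $81.00

$81.00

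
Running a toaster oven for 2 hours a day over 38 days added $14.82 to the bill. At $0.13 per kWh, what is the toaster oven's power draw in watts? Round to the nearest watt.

1500 W

Energy = $14.82 ÷ $0.13/kWh = 114 kWh
Runtime = 2 h/day × 38 days = 76 h
Power = 114 kWh ÷ 76 h = 1.5 kW = 1500 W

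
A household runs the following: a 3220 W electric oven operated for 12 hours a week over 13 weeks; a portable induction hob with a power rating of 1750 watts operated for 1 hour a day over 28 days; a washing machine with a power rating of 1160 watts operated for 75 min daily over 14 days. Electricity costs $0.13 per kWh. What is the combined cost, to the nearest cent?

electric oven: Runtime = 12 h/week × 13 weeks = 156 h
electric oven: 3.22 kW × 156 h = 502.32 kWh
portable induction hob: Runtime = 1 h/day × 28 days = 28 h
portable induction hob: 1.75 kW × 28 h = 49 kWh
washing machine: Runtime = 75 min × 14 = 1050 min = 17.5 h
washing machine: 1.16 kW × 17.5 h = 20.3 kWh
Total energy = 571.62 kWh
Cost = 571.62 × $0.13 = $74.31

$74.31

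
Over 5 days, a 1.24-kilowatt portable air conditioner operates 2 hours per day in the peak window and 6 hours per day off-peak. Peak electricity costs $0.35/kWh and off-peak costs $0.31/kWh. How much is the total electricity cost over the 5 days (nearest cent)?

$15.87

Peak energy = 1.24 kW × 2 h × 5 = 12.4 kWh
Off-peak energy = 1.24 kW × 6 h × 5 = 37.2 kWh
Cost = 12.4 × $0.35 + 37.2 × $0.31 = $4.34 + $11.532 = $15.87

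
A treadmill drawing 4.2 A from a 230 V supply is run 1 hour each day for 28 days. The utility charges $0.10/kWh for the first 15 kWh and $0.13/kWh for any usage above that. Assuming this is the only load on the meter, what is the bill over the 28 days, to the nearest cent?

Power = 4.2 A × 230 V = 966 W = 0.966 kW
Runtime = 1 h/day × 28 days = 28 h
Energy = 0.966 kW × 28 h = 27.048 kWh
Tier 1 (0–15 kWh): 15 × $0.10 = $1.5
Above 15 kWh: 12.048 × $0.13 = $1.56624
Bill = $3.07

$3.07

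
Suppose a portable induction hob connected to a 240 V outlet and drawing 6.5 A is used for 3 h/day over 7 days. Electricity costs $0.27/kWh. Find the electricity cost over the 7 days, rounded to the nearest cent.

$8.85

Power = 6.5 A × 240 V = 1560 W = 1.56 kW
Runtime = 3 h/day × 7 days = 21 h
Energy = 1.56 kW × 21 h = 32.76 kWh
Cost = 32.76 kWh × $0.27/kWh = $8.85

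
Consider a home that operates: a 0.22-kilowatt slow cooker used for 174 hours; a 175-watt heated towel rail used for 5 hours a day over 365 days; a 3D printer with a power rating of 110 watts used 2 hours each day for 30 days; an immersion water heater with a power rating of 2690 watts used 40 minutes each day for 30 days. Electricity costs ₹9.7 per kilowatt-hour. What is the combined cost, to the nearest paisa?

slow cooker: 0.22 kW × 174 h = 38.28 kWh
heated towel rail: Runtime = 5 h/day × 365 days = 1825 h
heated towel rail: 0.175 kW × 1825 h = 319.375 kWh
3D printer: Runtime = 2 h/day × 30 days = 60 h
3D printer: 0.11 kW × 60 h = 6.6 kWh
immersion water heater: Runtime = 40 min × 30 = 1200 min = 20 h
immersion water heater: 2.69 kW × 20 h = 53.8 kWh
Total energy = 418.055 kWh
Cost = 418.055 × ₹9.7 = ₹4055.13

₹4055.13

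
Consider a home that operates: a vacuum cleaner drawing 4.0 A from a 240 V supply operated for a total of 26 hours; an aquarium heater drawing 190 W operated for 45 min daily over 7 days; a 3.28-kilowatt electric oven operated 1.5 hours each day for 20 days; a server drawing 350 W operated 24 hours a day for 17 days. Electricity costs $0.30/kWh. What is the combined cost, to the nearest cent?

$80.15

vacuum cleaner: Power = 4.0 A × 240 V = 960 W = 0.96 kW
vacuum cleaner: 0.96 kW × 26 h = 24.96 kWh
aquarium heater: Runtime = 45 min × 7 = 315 min = 5.25 h
aquarium heater: 0.19 kW × 5.25 h = 0.9975 kWh
electric oven: Runtime = 1.5 h/day × 20 days = 30 h
electric oven: 3.28 kW × 30 h = 98.4 kWh
server: Runtime = 24 h × 17 = 408 h
server: 0.35 kW × 408 h = 142.8 kWh
Total energy = 267.1575 kWh
Cost = 267.1575 × $0.30 = $80.15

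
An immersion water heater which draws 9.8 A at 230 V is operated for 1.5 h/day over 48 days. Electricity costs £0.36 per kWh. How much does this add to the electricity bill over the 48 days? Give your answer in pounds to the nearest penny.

Power = 9.8 A × 230 V = 2254 W = 2.254 kW
Runtime = 1.5 h/day × 48 days = 72 h
Energy = 2.254 kW × 72 h = 162.288 kWh
Cost = 162.288 kWh × £0.36/kWh = £58.42

£58.42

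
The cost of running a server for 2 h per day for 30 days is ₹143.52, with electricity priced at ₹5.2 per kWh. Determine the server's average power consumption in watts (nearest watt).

Energy = ₹143.52 ÷ ₹5.2/kWh = 27.6 kWh
Runtime = 2 h/day × 30 days = 60 h
Power = 27.6 kWh ÷ 60 h = 0.46 kW = 460 W

460 W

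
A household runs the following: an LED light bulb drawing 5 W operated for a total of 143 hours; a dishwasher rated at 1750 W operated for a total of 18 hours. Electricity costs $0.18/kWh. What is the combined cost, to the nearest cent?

$5.80

LED light bulb: 0.005 kW × 143 h = 0.715 kWh
dishwasher: 1.75 kW × 18 h = 31.5 kWh
Total energy = 32.215 kWh
Cost = 32.215 × $0.18 = $5.80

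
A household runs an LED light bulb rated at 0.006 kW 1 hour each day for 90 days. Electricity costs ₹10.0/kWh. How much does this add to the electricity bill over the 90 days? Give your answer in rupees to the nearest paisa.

Runtime = 1 h/day × 90 days = 90 h
Energy = 0.006 kW × 90 h = 0.54 kWh
Cost = 0.54 kWh × ₹10.0/kWh = ₹5.40

₹5.40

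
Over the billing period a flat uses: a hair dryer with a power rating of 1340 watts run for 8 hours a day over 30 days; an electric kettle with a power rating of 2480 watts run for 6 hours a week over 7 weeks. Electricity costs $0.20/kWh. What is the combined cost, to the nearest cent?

$85.15

hair dryer: Runtime = 8 h/day × 30 days = 240 h
hair dryer: 1.34 kW × 240 h = 321.6 kWh
electric kettle: Runtime = 6 h/week × 7 weeks = 42 h
electric kettle: 2.48 kW × 42 h = 104.16 kWh
Total energy = 425.76 kWh
Cost = 425.76 × $0.20 = $85.15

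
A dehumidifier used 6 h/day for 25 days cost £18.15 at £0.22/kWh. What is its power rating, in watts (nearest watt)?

550 W

Energy = £18.15 ÷ £0.22/kWh = 82.5 kWh
Runtime = 6 h/day × 25 days = 150 h
Power = 82.5 kWh ÷ 150 h = 0.55 kW = 550 W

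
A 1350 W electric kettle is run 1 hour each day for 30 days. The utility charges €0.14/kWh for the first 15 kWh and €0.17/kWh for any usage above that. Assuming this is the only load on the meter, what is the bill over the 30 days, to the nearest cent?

€6.44

Runtime = 1 h/day × 30 days = 30 h
Energy = 1.35 kW × 30 h = 40.5 kWh
Tier 1 (0–15 kWh): 15 × €0.14 = €2.1
Above 15 kWh: 25.5 × €0.17 = €4.335
Bill = €6.44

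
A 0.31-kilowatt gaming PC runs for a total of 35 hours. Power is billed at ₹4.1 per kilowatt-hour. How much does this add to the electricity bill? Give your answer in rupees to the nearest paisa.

₹44.49

Energy = 0.31 kW × 35 h = 10.85 kWh
Cost = 10.85 kWh × ₹4.1/kWh = ₹44.49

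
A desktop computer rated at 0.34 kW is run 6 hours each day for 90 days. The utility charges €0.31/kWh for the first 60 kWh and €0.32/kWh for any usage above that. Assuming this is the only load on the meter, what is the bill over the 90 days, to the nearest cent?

Runtime = 6 h/day × 90 days = 540 h
Energy = 0.34 kW × 540 h = 183.6 kWh
Tier 1 (0–60 kWh): 60 × €0.31 = €18.6
Above 60 kWh: 123.6 × €0.32 = €39.552
Bill = €58.15

€58.15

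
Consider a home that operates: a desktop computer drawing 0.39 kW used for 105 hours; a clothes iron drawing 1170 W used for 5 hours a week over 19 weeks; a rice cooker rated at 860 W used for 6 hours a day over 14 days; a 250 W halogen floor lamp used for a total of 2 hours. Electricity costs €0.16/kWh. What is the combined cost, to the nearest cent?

desktop computer: 0.39 kW × 105 h = 40.95 kWh
clothes iron: Runtime = 5 h/week × 19 weeks = 95 h
clothes iron: 1.17 kW × 95 h = 111.15 kWh
rice cooker: Runtime = 6 h/day × 14 days = 84 h
rice cooker: 0.86 kW × 84 h = 72.24 kWh
halogen floor lamp: 0.25 kW × 2 h = 0.5 kWh
Total energy = 224.84 kWh
Cost = 224.84 × €0.16 = €35.97

€35.97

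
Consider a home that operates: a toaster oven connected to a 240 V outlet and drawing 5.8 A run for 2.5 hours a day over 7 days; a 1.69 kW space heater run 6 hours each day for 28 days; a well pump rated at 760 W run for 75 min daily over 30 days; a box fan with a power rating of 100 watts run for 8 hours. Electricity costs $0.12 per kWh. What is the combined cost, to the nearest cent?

toaster oven: Power = 5.8 A × 240 V = 1392 W = 1.392 kW
toaster oven: Runtime = 2.5 h/day × 7 days = 17.5 h
toaster oven: 1.392 kW × 17.5 h = 24.36 kWh
space heater: Runtime = 6 h/day × 28 days = 168 h
space heater: 1.69 kW × 168 h = 283.92 kWh
well pump: Runtime = 75 min × 30 = 2250 min = 37.5 h
well pump: 0.76 kW × 37.5 h = 28.5 kWh
box fan: 0.1 kW × 8 h = 0.8 kWh
Total energy = 337.58 kWh
Cost = 337.58 × $0.12 = $40.51

$40.51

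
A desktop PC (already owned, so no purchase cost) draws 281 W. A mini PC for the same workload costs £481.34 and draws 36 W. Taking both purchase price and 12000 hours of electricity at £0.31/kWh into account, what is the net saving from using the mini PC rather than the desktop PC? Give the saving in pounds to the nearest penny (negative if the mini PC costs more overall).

desktop PC: £0.00 + (281/1000) kW × 12000 h × £0.31 = £0.00 + £1045.32 = £1045.32
mini PC: £481.34 + (36/1000) kW × 12000 h × £0.31 = £481.34 + £133.92 = £615.26
Saving = £1045.32 − £615.26 = £430.06

£430.06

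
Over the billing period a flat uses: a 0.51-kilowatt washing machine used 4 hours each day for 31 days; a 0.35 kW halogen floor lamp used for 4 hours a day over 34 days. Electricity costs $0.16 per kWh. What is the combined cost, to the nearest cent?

washing machine: Runtime = 4 h/day × 31 days = 124 h
washing machine: 0.51 kW × 124 h = 63.24 kWh
halogen floor lamp: Runtime = 4 h/day × 34 days = 136 h
halogen floor lamp: 0.35 kW × 136 h = 47.6 kWh
Total energy = 110.84 kWh
Cost = 110.84 × $0.16 = $17.73

$17.73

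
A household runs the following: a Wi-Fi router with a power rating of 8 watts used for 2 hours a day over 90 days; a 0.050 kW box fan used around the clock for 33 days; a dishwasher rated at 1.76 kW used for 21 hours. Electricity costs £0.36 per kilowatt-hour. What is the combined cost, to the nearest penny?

£28.08

Wi-Fi router: Runtime = 2 h/day × 90 days = 180 h
Wi-Fi router: 0.008 kW × 180 h = 1.44 kWh
box fan: Runtime = 24 h × 33 = 792 h
box fan: 0.05 kW × 792 h = 39.6 kWh
dishwasher: 1.76 kW × 21 h = 36.96 kWh
Total energy = 78 kWh
Cost = 78 × £0.36 = £28.08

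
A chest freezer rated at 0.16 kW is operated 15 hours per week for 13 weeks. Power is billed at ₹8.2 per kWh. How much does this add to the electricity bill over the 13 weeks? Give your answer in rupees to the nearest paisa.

Runtime = 15 h/week × 13 weeks = 195 h
Energy = 0.16 kW × 195 h = 31.2 kWh
Cost = 31.2 kWh × ₹8.2/kWh = ₹255.84

₹255.84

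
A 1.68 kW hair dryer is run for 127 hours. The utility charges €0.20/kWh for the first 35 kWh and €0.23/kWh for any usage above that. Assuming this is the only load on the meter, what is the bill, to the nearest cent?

Energy = 1.68 kW × 127 h = 213.36 kWh
Tier 1 (0–35 kWh): 35 × €0.20 = €7
Above 35 kWh: 178.36 × €0.23 = €41.0228
Bill = €48.02

€48.02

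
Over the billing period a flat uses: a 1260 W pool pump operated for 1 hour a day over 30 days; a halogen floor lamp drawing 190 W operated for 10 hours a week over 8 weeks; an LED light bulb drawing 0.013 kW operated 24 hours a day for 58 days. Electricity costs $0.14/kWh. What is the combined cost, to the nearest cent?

$9.95

pool pump: Runtime = 1 h/day × 30 days = 30 h
pool pump: 1.26 kW × 30 h = 37.8 kWh
halogen floor lamp: Runtime = 10 h/week × 8 weeks = 80 h
halogen floor lamp: 0.19 kW × 80 h = 15.2 kWh
LED light bulb: Runtime = 24 h × 58 = 1392 h
LED light bulb: 0.013 kW × 1392 h = 18.096 kWh
Total energy = 71.096 kWh
Cost = 71.096 × $0.14 = $9.95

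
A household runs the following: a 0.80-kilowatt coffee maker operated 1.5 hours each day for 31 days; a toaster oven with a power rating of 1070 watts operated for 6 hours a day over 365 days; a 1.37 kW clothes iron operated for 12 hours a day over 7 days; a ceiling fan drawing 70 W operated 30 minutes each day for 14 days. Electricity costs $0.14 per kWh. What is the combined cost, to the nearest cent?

$349.45

coffee maker: Runtime = 1.5 h/day × 31 days = 46.5 h
coffee maker: 0.8 kW × 46.5 h = 37.2 kWh
toaster oven: Runtime = 6 h/day × 365 days = 2190 h
toaster oven: 1.07 kW × 2190 h = 2343.3 kWh
clothes iron: Runtime = 12 h/day × 7 days = 84 h
clothes iron: 1.37 kW × 84 h = 115.08 kWh
ceiling fan: Runtime = 30 min × 14 = 420 min = 7 h
ceiling fan: 0.07 kW × 7 h = 0.49 kWh
Total energy = 2496.07 kWh
Cost = 2496.07 × $0.14 = $349.45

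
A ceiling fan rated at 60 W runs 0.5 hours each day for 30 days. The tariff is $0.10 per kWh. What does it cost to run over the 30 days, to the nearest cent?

Runtime = 0.5 h/day × 30 days = 15 h
Energy = 0.06 kW × 15 h = 0.9 kWh
Cost = 0.9 kWh × $0.10/kWh = $0.09

$0.09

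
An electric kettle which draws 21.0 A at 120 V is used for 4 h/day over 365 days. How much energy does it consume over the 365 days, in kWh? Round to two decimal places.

3679.20 kWh

Power = 21.0 A × 120 V = 2520 W = 2.52 kW
Runtime = 4 h/day × 365 days = 1460 h
Energy = 2.52 kW × 1460 h = 3679.2 kWh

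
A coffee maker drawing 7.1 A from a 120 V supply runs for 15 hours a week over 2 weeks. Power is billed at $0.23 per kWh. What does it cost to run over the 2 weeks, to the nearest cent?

$5.88

Power = 7.1 A × 120 V = 852 W = 0.852 kW
Runtime = 15 h/week × 2 weeks = 30 h
Energy = 0.852 kW × 30 h = 25.56 kWh
Cost = 25.56 kWh × $0.23/kWh = $5.88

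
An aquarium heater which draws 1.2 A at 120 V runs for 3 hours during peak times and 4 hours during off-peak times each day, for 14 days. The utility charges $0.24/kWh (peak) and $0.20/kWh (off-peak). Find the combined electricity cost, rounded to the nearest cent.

$3.06

Power = 1.2 A × 120 V = 144 W = 0.144 kW
Peak energy = 0.144 kW × 3 h × 14 = 6.048 kWh
Off-peak energy = 0.144 kW × 4 h × 14 = 8.064 kWh
Cost = 6.048 × $0.24 + 8.064 × $0.20 = $1.45152 + $1.6128 = $3.06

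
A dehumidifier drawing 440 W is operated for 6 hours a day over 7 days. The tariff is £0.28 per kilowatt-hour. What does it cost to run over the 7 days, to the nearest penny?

Runtime = 6 h/day × 7 days = 42 h
Energy = 0.44 kW × 42 h = 18.48 kWh
Cost = 18.48 kWh × £0.28/kWh = £5.17

£5.17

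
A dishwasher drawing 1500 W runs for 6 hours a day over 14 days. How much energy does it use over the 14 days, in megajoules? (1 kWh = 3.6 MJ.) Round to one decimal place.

453.6 MJ

Runtime = 6 h/day × 14 days = 84 h
Energy = 1.5 kW × 84 h = 126 kWh
= 126 × 3.6 MJ = 453.6 MJ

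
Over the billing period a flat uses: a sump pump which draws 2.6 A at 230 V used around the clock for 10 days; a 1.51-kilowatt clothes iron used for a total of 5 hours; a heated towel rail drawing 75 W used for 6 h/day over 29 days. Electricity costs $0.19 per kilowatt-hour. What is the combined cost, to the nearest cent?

$31.18

sump pump: Power = 2.6 A × 230 V = 598 W = 0.598 kW
sump pump: Runtime = 24 h × 10 = 240 h
sump pump: 0.598 kW × 240 h = 143.52 kWh
clothes iron: 1.51 kW × 5 h = 7.55 kWh
heated towel rail: Runtime = 6 h/day × 29 days = 174 h
heated towel rail: 0.075 kW × 174 h = 13.05 kWh
Total energy = 164.12 kWh
Cost = 164.12 × $0.19 = $31.18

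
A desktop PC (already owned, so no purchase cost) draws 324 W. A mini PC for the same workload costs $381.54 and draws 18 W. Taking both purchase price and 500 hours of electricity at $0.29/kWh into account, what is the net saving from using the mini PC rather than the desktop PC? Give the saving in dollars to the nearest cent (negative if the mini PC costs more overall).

desktop PC: $0.00 + (324/1000) kW × 500 h × $0.29 = $0.00 + $46.98 = $46.98
mini PC: $381.54 + (18/1000) kW × 500 h × $0.29 = $381.54 + $2.61 = $384.15
Saving = $46.98 − $384.15 = −$337.17

-$337.17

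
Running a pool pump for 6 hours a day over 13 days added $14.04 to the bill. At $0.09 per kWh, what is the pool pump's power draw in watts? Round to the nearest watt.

2000 W

Energy = $14.04 ÷ $0.09/kWh = 156 kWh
Runtime = 6 h/day × 13 days = 78 h
Power = 156 kWh ÷ 78 h = 2 kW = 2000 W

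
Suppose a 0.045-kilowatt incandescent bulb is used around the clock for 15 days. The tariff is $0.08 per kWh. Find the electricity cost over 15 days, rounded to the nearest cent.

Runtime = 24 h × 15 = 360 h
Energy = 0.045 kW × 360 h = 16.2 kWh
Cost = 16.2 kWh × $0.08/kWh = $1.30

$1.30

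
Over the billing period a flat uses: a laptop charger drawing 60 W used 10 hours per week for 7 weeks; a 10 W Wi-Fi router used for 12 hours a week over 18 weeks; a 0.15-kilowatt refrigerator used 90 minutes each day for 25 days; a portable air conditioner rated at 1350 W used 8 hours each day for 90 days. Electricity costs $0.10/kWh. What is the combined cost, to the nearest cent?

laptop charger: Runtime = 10 h/week × 7 weeks = 70 h
laptop charger: 0.06 kW × 70 h = 4.2 kWh
Wi-Fi router: Runtime = 12 h/week × 18 weeks = 216 h
Wi-Fi router: 0.01 kW × 216 h = 2.16 kWh
refrigerator: Runtime = 90 min × 25 = 2250 min = 37.5 h
refrigerator: 0.15 kW × 37.5 h = 5.625 kWh
portable air conditioner: Runtime = 8 h/day × 90 days = 720 h
portable air conditioner: 1.35 kW × 720 h = 972 kWh
Total energy = 983.985 kWh
Cost = 983.985 × $0.10 = $98.40

$98.40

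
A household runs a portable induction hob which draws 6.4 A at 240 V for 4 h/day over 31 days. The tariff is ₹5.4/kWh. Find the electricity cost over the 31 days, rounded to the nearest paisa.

₹1028.51

Power = 6.4 A × 240 V = 1536 W = 1.536 kW
Runtime = 4 h/day × 31 days = 124 h
Energy = 1.536 kW × 124 h = 190.464 kWh
Cost = 190.464 kWh × ₹5.4/kWh = ₹1028.51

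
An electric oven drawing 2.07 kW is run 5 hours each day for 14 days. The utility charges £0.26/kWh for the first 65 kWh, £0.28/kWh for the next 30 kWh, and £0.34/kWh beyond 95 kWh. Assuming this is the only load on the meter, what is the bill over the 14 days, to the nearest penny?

£42.27

Runtime = 5 h/day × 14 days = 70 h
Energy = 2.07 kW × 70 h = 144.9 kWh
Tier 1 (0–65 kWh): 65 × £0.26 = £16.9
Tier 2 (65–95 kWh): 30 × £0.28 = £8.4
Above 95 kWh: 49.9 × £0.34 = £16.966
Bill = £42.27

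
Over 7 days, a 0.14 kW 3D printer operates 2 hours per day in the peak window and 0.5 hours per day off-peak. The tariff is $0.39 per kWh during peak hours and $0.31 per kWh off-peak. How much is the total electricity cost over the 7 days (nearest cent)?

$0.92

Peak energy = 0.14 kW × 2 h × 7 = 1.96 kWh
Off-peak energy = 0.14 kW × 0.5 h × 7 = 0.49 kWh
Cost = 1.96 × $0.39 + 0.49 × $0.31 = $0.7644 + $0.1519 = $0.92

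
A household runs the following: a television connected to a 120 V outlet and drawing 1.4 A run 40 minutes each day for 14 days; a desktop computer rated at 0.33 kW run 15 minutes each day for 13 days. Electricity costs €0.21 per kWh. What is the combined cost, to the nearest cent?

television: Power = 1.4 A × 120 V = 168 W = 0.168 kW
television: Runtime = 40 min × 14 = 560 min = 9.333333… h
television: 0.168 kW × 9.333333… h = 1.568 kWh
desktop computer: Runtime = 15 min × 13 = 195 min = 3.25 h
desktop computer: 0.33 kW × 3.25 h = 1.0725 kWh
Total energy = 2.6405 kWh
Cost = 2.6405 × €0.21 = €0.55

€0.55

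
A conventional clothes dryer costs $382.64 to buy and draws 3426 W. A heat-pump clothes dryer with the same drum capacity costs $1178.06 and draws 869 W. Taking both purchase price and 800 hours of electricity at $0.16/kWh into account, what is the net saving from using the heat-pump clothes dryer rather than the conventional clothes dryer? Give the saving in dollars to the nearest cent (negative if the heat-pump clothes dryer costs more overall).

-$468.12

conventional clothes dryer: $382.64 + (3426/1000) kW × 800 h × $0.16 = $382.64 + $438.528 = $821.168
heat-pump clothes dryer: $1178.06 + (869/1000) kW × 800 h × $0.16 = $1178.06 + $111.232 = $1289.292
Saving = $821.168 − $1289.292 = −$468.124 → -$468.12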